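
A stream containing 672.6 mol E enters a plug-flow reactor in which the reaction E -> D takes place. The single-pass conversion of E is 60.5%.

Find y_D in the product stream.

0.605

E reacted = 0.605 × 672.6 = 406.9 mol; ν_E = −1, so ξ = 406.9/1 = 406.9 mol.
Outlet amounts (n = n₀ + ν ξ):
  E: 672.6 − 1(406.9) = 265.7
  D: 0 + 1(406.9) = 406.9
Total out = 672.6 mol; y_D = 406.9 / 672.6 = 0.605.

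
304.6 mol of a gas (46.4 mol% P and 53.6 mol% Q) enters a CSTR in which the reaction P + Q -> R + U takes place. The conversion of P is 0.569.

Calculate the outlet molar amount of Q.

82.8 mol

P reacted = 0.569 × 141.3 = 80.42 mol; ν_P = −1, so ξ = 80.42/1 = 80.42 mol.
Outlet amounts (n = n₀ + ν ξ):
  P: 141.3 − 1(80.42) = 60.92
  Q: 163.3 − 1(80.42) = 82.85
  R: 0 + 1(80.42) = 80.42
  U: 0 + 1(80.42) = 80.42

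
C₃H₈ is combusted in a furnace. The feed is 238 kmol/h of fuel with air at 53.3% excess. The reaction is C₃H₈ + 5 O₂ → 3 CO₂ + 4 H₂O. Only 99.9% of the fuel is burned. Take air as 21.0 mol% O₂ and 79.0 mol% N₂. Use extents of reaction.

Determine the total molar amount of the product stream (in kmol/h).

Stoichiometric O₂ = 5 × 238 = 1190 kmol/h; O₂ fed = 1190 × 1.533 = 1824 kmol/h.
N₂ fed = 1824 × 79/21 = 6863 kmol/h.
Fuel reacted = 0.999 × 238 → ξ = 237.8 kmol/h.
Outlet (n = n₀ + ν ξ):
  C₃H₈: 238 − 1(237.8) = 0.238
  O₂: 1824 − 5(237.8) = 635.5
  N₂: 6863 (inert)
  CO₂: 0 + 3(237.8) = 713.3
  H₂O: 0 + 4(237.8) = 951
Total out = 0.238 + 635.5 + 6863 + 713.3 + 951 = 9163 kmol/h.

9160 kmol/h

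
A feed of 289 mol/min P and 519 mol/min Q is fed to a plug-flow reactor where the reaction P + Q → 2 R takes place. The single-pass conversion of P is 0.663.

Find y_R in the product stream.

P reacted = 0.663 × 289 = 191.6 mol/min; ν_P = −1, so ξ = 191.6/1 = 191.6 mol/min.
Outlet amounts (n = n₀ + ν ξ):
  P: 289 − 1(191.6) = 97.39
  Q: 519 − 1(191.6) = 327.4
  R: 0 + 2(191.6) = 383.2
Total out = 808 mol/min; y_R = 383.2 / 808 = 0.4743.

0.474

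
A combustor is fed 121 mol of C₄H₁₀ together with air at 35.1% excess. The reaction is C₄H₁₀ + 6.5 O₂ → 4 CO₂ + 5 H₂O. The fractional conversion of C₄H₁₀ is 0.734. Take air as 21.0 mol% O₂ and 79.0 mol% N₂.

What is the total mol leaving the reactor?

5310 mol

Stoichiometric O₂ = 6.5 × 121 = 786.5 mol; O₂ fed = 786.5 × 1.351 = 1063 mol.
N₂ fed = 1063 × 79/21 = 3997 mol.
Fuel reacted = 0.734 × 121 → ξ = 88.81 mol.
Outlet (n = n₀ + ν ξ):
  C₄H₁₀: 121 − 1(88.81) = 32.19
  O₂: 1063 − 6.5(88.81) = 485.3
  N₂: 3997 (inert)
  CO₂: 0 + 4(88.81) = 355.3
  H₂O: 0 + 5(88.81) = 444.1
Total out = 32.19 + 485.3 + 3997 + 355.3 + 444.1 = 5314 mol.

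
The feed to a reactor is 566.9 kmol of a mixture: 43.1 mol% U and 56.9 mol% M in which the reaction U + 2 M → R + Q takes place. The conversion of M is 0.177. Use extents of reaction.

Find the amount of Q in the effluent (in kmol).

28.5 kmol

M reacted = 0.177 × 322.6 = 57.09 kmol; ν_M = −2, so ξ = 57.09/2 = 28.55 kmol.
Outlet amounts (n = n₀ + ν ξ):
  U: 244.3 − 1(28.55) = 215.8
  M: 322.6 − 2(28.55) = 265.5
  R: 0 + 1(28.55) = 28.55
  Q: 0 + 1(28.55) = 28.55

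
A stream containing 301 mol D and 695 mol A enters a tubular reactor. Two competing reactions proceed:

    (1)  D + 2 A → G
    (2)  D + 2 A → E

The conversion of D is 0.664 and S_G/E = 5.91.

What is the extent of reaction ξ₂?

Conversion of D: D consumed = 0.664 × 301 = 199.9 mol = 1ξ₁ + 1ξ₂.
Selectivity: 1ξ₁ / (1ξ₂) = 5.91 → ξ₁ = 5.91 ξ₂.
Substitute: (1·5.91 + 1) ξ₂ = 199.9 → ξ₂ = 28.92 mol, ξ₁ = 170.9 mol.
Outlet amounts (n = n₀ + Σ ν·ξ):
  D: 301 − 1(170.9) − 1(28.92) = 101.1
  A: 695 − 2(170.9) − 2(28.92) = 295.3
  G: 0 + 1(170.9) = 170.9
  E: 0 + 1(28.92) = 28.92

ξ₂ = 28.9 mol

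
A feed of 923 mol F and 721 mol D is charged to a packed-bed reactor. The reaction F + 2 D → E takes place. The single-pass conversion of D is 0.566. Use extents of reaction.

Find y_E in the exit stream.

D reacted = 0.566 × 721 = 408.1 mol; ν_D = −2, so ξ = 408.1/2 = 204 mol.
Outlet amounts (n = n₀ + ν ξ):
  F: 923 − 1(204) = 719
  D: 721 − 2(204) = 312.9
  E: 0 + 1(204) = 204
Total out = 1236 mol; y_E = 204 / 1236 = 0.1651.

0.165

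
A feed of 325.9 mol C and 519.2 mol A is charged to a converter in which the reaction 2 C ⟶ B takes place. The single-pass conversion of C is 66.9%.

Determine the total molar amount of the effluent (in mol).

736 mol

C reacted = 0.669 × 325.9 = 218 mol; ν_C = −2, so ξ = 218/2 = 109 mol.
Outlet amounts (n = n₀ + ν ξ):
  C: 325.9 − 2(109) = 107.9
  B: 0 + 1(109) = 109
  A: 519.2 (inert)
Total out = 107.9 + 109 + 519.2 = 736.1 mol.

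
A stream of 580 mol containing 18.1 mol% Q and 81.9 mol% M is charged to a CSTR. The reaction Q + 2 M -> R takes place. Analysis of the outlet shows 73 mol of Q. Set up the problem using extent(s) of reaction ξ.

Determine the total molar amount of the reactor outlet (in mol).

516 mol

For Q: n = n₀ − 1ξ → 73 = 105 − 1ξ, giving ξ = 31.98 mol.
Outlet amounts (n = n₀ + ν ξ):
  Q: 105 − 1(31.98) = 73
  M: 475 − 2(31.98) = 411.1
  R: 0 + 1(31.98) = 31.98
Total out = 73 + 411.1 + 31.98 = 516 mol.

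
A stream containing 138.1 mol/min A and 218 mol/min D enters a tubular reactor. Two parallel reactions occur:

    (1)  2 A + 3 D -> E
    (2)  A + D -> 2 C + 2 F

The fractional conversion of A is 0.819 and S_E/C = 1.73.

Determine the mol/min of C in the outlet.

Conversion of A: A consumed = 0.819 × 138.1 = 113.1 mol/min = 2ξ₁ + 1ξ₂.
Selectivity: 1ξ₁ / (2ξ₂) = 1.73 → ξ₁ = 3.46 ξ₂.
Substitute: (2·3.46 + 1) ξ₂ = 113.1 → ξ₂ = 14.28 mol/min, ξ₁ = 49.41 mol/min.
Outlet amounts (n = n₀ + Σ ν·ξ):
  A: 138.1 − 2(49.41) − 1(14.28) = 25
  D: 218 − 3(49.41) − 1(14.28) = 55.48
  E: 0 + 1(49.41) = 49.41
  C: 0 + 2(14.28) = 28.56
  F: 0 + 2(14.28) = 28.56

28.6 mol/min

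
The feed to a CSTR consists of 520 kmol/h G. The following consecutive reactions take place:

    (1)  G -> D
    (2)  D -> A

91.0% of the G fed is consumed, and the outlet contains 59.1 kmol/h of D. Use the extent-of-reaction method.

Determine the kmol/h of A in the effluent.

414 kmol/h

Conversion of G: G consumed = 1ξ₁ = 0.91 × 520 → ξ₁ = 473.2 kmol/h.
D balance: n_D = 0 + 1ξ₁ − 1ξ₂ = 59.1 → ξ₂ = (1·473.2 − 59.1)/1 = 414.1 kmol/h.
Outlet amounts (n = n₀ + Σ ν·ξ):
  G: 520 − 1(473.2) = 46.8
  D: 0 + 1(473.2) − 1(414.1) = 59.1
  A: 0 + 1(414.1) = 414.1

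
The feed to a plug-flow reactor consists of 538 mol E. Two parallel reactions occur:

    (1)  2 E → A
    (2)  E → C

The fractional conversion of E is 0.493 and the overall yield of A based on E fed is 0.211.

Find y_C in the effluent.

Yield of A: 1ξ₁ / 538 = 0.211 → ξ₁ = 113.5 mol.
Conversion of E: 2ξ₁ + 1ξ₂ = 0.493 × 538 = 265.2 → ξ₂ = 38.2 mol.
Outlet amounts (n = n₀ + Σ ν·ξ):
  E: 538 − 2(113.5) − 1(38.2) = 272.8
  A: 0 + 1(113.5) = 113.5
  C: 0 + 1(38.2) = 38.2
Total out = 424.5 mol; y_C = 38.2 / 424.5 = 0.08999.

0.09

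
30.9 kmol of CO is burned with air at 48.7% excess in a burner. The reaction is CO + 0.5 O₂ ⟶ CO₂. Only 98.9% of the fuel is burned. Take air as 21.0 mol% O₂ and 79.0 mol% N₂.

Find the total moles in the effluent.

125 kmol

Stoichiometric O₂ = 0.5 × 30.9 = 15.45 kmol; O₂ fed = 15.45 × 1.487 = 22.97 kmol.
N₂ fed = 22.97 × 79/21 = 86.43 kmol.
Fuel reacted = 0.989 × 30.9 → ξ = 30.56 kmol.
Outlet (n = n₀ + ν ξ):
  CO: 30.9 − 1(30.56) = 0.3399
  O₂: 22.97 − 0.5(30.56) = 7.694
  N₂: 86.43 (inert)
  CO₂: 0 + 1(30.56) = 30.56
Total out = 0.3399 + 7.694 + 86.43 + 30.56 = 125 kmol.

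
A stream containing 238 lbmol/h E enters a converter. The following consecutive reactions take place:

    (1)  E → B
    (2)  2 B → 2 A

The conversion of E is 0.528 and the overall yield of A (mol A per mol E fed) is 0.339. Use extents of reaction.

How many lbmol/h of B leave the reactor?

Conversion of E: E consumed = 1ξ₁ = 0.528 × 238 → ξ₁ = 125.7 lbmol/h.
Yield of A: 2ξ₂ / 238 = 0.339 → ξ₂ = 40.34 lbmol/h.
Outlet amounts (n = n₀ + Σ ν·ξ):
  E: 238 − 1(125.7) = 112.3
  B: 0 + 1(125.7) − 2(40.34) = 44.98
  A: 0 + 2(40.34) = 80.68

45 lbmol/h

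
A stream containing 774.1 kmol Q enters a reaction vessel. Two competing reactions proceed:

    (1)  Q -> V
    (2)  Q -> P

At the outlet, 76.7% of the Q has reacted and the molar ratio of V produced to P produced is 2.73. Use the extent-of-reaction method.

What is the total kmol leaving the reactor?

Conversion of Q: Q consumed = 0.767 × 774.1 = 593.7 kmol = 1ξ₁ + 1ξ₂.
Selectivity: 1ξ₁ / (1ξ₂) = 2.73 → ξ₁ = 2.73 ξ₂.
Substitute: (1·2.73 + 1) ξ₂ = 593.7 → ξ₂ = 159.2 kmol, ξ₁ = 434.6 kmol.
Outlet amounts (n = n₀ + Σ ν·ξ):
  Q: 774.1 − 1(434.6) − 1(159.2) = 180.4
  V: 0 + 1(434.6) = 434.6
  P: 0 + 1(159.2) = 159.2
Total out = 180.4 + 434.6 + 159.2 = 774.1 kmol.

774 kmol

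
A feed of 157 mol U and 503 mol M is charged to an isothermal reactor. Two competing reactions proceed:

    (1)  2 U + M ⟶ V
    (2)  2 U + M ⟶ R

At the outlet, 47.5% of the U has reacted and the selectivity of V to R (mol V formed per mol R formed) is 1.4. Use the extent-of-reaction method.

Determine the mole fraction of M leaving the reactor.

0.796

Conversion of U: U consumed = 0.475 × 157 = 74.58 mol = 2ξ₁ + 2ξ₂.
Selectivity: 1ξ₁ / (1ξ₂) = 1.4 → ξ₁ = 1.4 ξ₂.
Substitute: (2·1.4 + 2) ξ₂ = 74.58 → ξ₂ = 15.54 mol, ξ₁ = 21.75 mol.
Outlet amounts (n = n₀ + Σ ν·ξ):
  U: 157 − 2(21.75) − 2(15.54) = 82.42
  M: 503 − 1(21.75) − 1(15.54) = 465.7
  V: 0 + 1(21.75) = 21.75
  R: 0 + 1(15.54) = 15.54
Total out = 585.4 mol; y_M = 465.7 / 585.4 = 0.7955.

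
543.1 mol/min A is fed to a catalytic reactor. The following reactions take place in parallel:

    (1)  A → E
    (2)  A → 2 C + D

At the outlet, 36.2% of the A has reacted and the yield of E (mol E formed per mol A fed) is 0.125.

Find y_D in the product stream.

0.161

Yield of E: 1ξ₁ / 543.1 = 0.125 → ξ₁ = 67.89 mol/min.
Conversion of A: 1ξ₁ + 1ξ₂ = 0.362 × 543.1 = 196.6 → ξ₂ = 128.7 mol/min.
Outlet amounts (n = n₀ + Σ ν·ξ):
  A: 543.1 − 1(67.89) − 1(128.7) = 346.5
  E: 0 + 1(67.89) = 67.89
  C: 0 + 2(128.7) = 257.4
  D: 0 + 1(128.7) = 128.7
Total out = 800.5 mol/min; y_D = 128.7 / 800.5 = 0.1608.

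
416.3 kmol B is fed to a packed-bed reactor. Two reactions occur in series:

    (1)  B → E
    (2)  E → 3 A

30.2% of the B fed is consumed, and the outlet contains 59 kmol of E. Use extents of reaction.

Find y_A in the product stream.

0.364

Conversion of B: B consumed = 1ξ₁ = 0.302 × 416.3 → ξ₁ = 125.7 kmol.
E balance: n_E = 0 + 1ξ₁ − 1ξ₂ = 59 → ξ₂ = (1·125.7 − 59)/1 = 66.72 kmol.
Outlet amounts (n = n₀ + Σ ν·ξ):
  B: 416.3 − 1(125.7) = 290.6
  E: 0 + 1(125.7) − 1(66.72) = 59
  A: 0 + 3(66.72) = 200.2
Total out = 549.7 kmol; y_A = 200.2 / 549.7 = 0.3641.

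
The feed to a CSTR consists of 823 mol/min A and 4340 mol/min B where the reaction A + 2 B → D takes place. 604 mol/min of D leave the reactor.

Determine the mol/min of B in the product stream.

For D: n = n₀ + 1ξ → 604 = 0 + 1ξ, giving ξ = 604 mol/min.
Outlet amounts (n = n₀ + ν ξ):
  A: 823 − 1(604) = 219
  B: 4340 − 2(604) = 3132
  D: 0 + 1(604) = 604

3130 mol/min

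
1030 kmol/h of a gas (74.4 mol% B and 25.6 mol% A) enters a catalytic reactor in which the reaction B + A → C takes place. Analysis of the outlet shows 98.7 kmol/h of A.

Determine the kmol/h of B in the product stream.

For A: n = n₀ − 1ξ → 98.7 = 263.7 − 1ξ, giving ξ = 165 kmol/h.
Outlet amounts (n = n₀ + ν ξ):
  B: 766.3 − 1(165) = 601.3
  A: 263.7 − 1(165) = 98.7
  C: 0 + 1(165) = 165

601 kmol/h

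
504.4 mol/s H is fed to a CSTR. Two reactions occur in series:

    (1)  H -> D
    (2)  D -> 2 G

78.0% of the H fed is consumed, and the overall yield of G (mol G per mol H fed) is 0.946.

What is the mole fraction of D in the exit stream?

0.208

Conversion of H: H consumed = 1ξ₁ = 0.78 × 504.4 → ξ₁ = 393.4 mol/s.
Yield of G: 2ξ₂ / 504.4 = 0.946 → ξ₂ = 238.6 mol/s.
Outlet amounts (n = n₀ + Σ ν·ξ):
  H: 504.4 − 1(393.4) = 111
  D: 0 + 1(393.4) − 1(238.6) = 154.9
  G: 0 + 2(238.6) = 477.2
Total out = 743 mol/s; y_D = 154.9 / 743 = 0.2084.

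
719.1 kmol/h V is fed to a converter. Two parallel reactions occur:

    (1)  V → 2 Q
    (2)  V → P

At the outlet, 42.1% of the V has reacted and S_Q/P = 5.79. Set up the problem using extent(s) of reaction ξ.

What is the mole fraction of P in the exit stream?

Conversion of V: V consumed = 0.421 × 719.1 = 302.7 kmol/h = 1ξ₁ + 1ξ₂.
Selectivity: 2ξ₁ / (1ξ₂) = 5.79 → ξ₁ = 2.895 ξ₂.
Substitute: (1·2.895 + 1) ξ₂ = 302.7 → ξ₂ = 77.73 kmol/h, ξ₁ = 225 kmol/h.
Outlet amounts (n = n₀ + Σ ν·ξ):
  V: 719.1 − 1(225) − 1(77.73) = 416.4
  Q: 0 + 2(225) = 450
  P: 0 + 1(77.73) = 77.73
Total out = 944.1 kmol/h; y_P = 77.73 / 944.1 = 0.08233.

0.0823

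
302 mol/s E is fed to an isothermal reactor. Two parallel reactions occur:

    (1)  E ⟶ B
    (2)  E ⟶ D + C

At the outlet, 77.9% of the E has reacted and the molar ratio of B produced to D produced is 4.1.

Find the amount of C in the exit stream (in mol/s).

46.1 mol/s

Conversion of E: E consumed = 0.779 × 302 = 235.3 mol/s = 1ξ₁ + 1ξ₂.
Selectivity: 1ξ₁ / (1ξ₂) = 4.1 → ξ₁ = 4.1 ξ₂.
Substitute: (1·4.1 + 1) ξ₂ = 235.3 → ξ₂ = 46.13 mol/s, ξ₁ = 189.1 mol/s.
Outlet amounts (n = n₀ + Σ ν·ξ):
  E: 302 − 1(189.1) − 1(46.13) = 66.74
  B: 0 + 1(189.1) = 189.1
  D: 0 + 1(46.13) = 46.13
  C: 0 + 1(46.13) = 46.13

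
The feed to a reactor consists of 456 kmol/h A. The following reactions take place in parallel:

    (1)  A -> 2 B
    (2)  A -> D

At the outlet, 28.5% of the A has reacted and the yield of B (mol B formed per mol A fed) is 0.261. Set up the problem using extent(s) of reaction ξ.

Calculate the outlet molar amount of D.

Yield of B: 2ξ₁ / 456 = 0.261 → ξ₁ = 59.51 kmol/h.
Conversion of A: 1ξ₁ + 1ξ₂ = 0.285 × 456 = 130 → ξ₂ = 70.45 kmol/h.
Outlet amounts (n = n₀ + Σ ν·ξ):
  A: 456 − 1(59.51) − 1(70.45) = 326
  B: 0 + 2(59.51) = 119
  D: 0 + 1(70.45) = 70.45

70.5 kmol/h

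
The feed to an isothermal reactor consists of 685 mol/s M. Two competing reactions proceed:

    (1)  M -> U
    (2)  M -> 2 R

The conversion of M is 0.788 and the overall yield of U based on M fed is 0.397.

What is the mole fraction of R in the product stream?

Yield of U: 1ξ₁ / 685 = 0.397 → ξ₁ = 271.9 mol/s.
Conversion of M: 1ξ₁ + 1ξ₂ = 0.788 × 685 = 539.8 → ξ₂ = 267.8 mol/s.
Outlet amounts (n = n₀ + Σ ν·ξ):
  M: 685 − 1(271.9) − 1(267.8) = 145.2
  U: 0 + 1(271.9) = 271.9
  R: 0 + 2(267.8) = 535.7
Total out = 952.8 mol/s; y_R = 535.7 / 952.8 = 0.5622.

0.562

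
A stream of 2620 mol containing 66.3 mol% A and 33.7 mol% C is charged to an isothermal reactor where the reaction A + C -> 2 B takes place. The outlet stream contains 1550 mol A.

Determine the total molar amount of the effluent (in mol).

For A: n = n₀ − 1ξ → 1550 = 1737 − 1ξ, giving ξ = 187.1 mol.
Outlet amounts (n = n₀ + ν ξ):
  A: 1737 − 1(187.1) = 1550
  C: 882.9 − 1(187.1) = 695.9
  B: 0 + 2(187.1) = 374.1
Total out = 1550 + 695.9 + 374.1 = 2620 mol.

2620 mol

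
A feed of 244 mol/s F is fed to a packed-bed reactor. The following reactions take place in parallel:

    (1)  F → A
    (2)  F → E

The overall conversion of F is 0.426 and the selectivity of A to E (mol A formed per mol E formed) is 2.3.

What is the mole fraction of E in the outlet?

Conversion of F: F consumed = 0.426 × 244 = 103.9 mol/s = 1ξ₁ + 1ξ₂.
Selectivity: 1ξ₁ / (1ξ₂) = 2.3 → ξ₁ = 2.3 ξ₂.
Substitute: (1·2.3 + 1) ξ₂ = 103.9 → ξ₂ = 31.5 mol/s, ξ₁ = 72.45 mol/s.
Outlet amounts (n = n₀ + Σ ν·ξ):
  F: 244 − 1(72.45) − 1(31.5) = 140.1
  A: 0 + 1(72.45) = 72.45
  E: 0 + 1(31.5) = 31.5
Total out = 244 mol/s; y_E = 31.5 / 244 = 0.1291.

0.129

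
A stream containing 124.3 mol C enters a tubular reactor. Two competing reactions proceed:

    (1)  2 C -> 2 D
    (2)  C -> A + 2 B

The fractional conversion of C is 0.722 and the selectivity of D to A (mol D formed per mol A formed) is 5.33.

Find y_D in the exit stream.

Conversion of C: C consumed = 0.722 × 124.3 = 89.74 mol = 2ξ₁ + 1ξ₂.
Selectivity: 2ξ₁ / (1ξ₂) = 5.33 → ξ₁ = 2.665 ξ₂.
Substitute: (2·2.665 + 1) ξ₂ = 89.74 → ξ₂ = 14.18 mol, ξ₁ = 37.78 mol.
Outlet amounts (n = n₀ + Σ ν·ξ):
  C: 124.3 − 2(37.78) − 1(14.18) = 34.56
  D: 0 + 2(37.78) = 75.57
  A: 0 + 1(14.18) = 14.18
  B: 0 + 2(14.18) = 28.36
Total out = 152.7 mol; y_D = 75.57 / 152.7 = 0.495.

0.495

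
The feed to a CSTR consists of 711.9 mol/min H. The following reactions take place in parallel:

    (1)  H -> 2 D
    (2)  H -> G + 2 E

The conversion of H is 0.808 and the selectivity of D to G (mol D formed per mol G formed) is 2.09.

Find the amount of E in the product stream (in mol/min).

Conversion of H: H consumed = 0.808 × 711.9 = 575.2 mol/min = 1ξ₁ + 1ξ₂.
Selectivity: 2ξ₁ / (1ξ₂) = 2.09 → ξ₁ = 1.045 ξ₂.
Substitute: (1·1.045 + 1) ξ₂ = 575.2 → ξ₂ = 281.3 mol/min, ξ₁ = 293.9 mol/min.
Outlet amounts (n = n₀ + Σ ν·ξ):
  H: 711.9 − 1(293.9) − 1(281.3) = 136.7
  D: 0 + 2(293.9) = 587.9
  G: 0 + 1(281.3) = 281.3
  E: 0 + 2(281.3) = 562.6

563 mol/min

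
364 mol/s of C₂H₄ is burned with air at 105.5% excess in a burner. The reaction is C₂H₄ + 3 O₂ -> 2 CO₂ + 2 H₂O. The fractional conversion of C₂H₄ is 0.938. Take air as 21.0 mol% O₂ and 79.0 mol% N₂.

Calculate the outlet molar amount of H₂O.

683 mol/s

Stoichiometric O₂ = 3 × 364 = 1092 mol/s; O₂ fed = 1092 × 2.055 = 2244 mol/s.
N₂ fed = 2244 × 79/21 = 8442 mol/s.
Fuel reacted = 0.938 × 364 → ξ = 341.4 mol/s.
Outlet (n = n₀ + ν ξ):
  C₂H₄: 364 − 1(341.4) = 22.57
  O₂: 2244 − 3(341.4) = 1220
  N₂: 8442 (inert)
  CO₂: 0 + 2(341.4) = 682.9
  H₂O: 0 + 2(341.4) = 682.9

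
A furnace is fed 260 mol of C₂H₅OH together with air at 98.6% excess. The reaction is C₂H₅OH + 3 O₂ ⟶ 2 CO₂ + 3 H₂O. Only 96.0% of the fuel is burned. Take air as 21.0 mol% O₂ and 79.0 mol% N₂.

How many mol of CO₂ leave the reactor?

Stoichiometric O₂ = 3 × 260 = 780 mol; O₂ fed = 780 × 1.986 = 1549 mol.
N₂ fed = 1549 × 79/21 = 5827 mol.
Fuel reacted = 0.96 × 260 → ξ = 249.6 mol.
Outlet (n = n₀ + ν ξ):
  C₂H₅OH: 260 − 1(249.6) = 10.4
  O₂: 1549 − 3(249.6) = 800.3
  N₂: 5827 (inert)
  CO₂: 0 + 2(249.6) = 499.2
  H₂O: 0 + 3(249.6) = 748.8

499 mol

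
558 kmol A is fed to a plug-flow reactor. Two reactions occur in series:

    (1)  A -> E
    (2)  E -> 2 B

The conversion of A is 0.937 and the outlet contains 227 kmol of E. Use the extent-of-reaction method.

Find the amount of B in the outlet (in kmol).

Conversion of A: A consumed = 1ξ₁ = 0.937 × 558 → ξ₁ = 522.8 kmol.
E balance: n_E = 0 + 1ξ₁ − 1ξ₂ = 227 → ξ₂ = (1·522.8 − 227)/1 = 295.8 kmol.
Outlet amounts (n = n₀ + Σ ν·ξ):
  A: 558 − 1(522.8) = 35.15
  E: 0 + 1(522.8) − 1(295.8) = 227
  B: 0 + 2(295.8) = 591.7

592 kmol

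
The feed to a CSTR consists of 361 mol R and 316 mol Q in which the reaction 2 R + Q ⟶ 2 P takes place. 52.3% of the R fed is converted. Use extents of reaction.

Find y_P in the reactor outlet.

0.324

R reacted = 0.523 × 361 = 188.8 mol; ν_R = −2, so ξ = 188.8/2 = 94.4 mol.
Outlet amounts (n = n₀ + ν ξ):
  R: 361 − 2(94.4) = 172.2
  Q: 316 − 1(94.4) = 221.6
  P: 0 + 2(94.4) = 188.8
Total out = 582.6 mol; y_P = 188.8 / 582.6 = 0.3241.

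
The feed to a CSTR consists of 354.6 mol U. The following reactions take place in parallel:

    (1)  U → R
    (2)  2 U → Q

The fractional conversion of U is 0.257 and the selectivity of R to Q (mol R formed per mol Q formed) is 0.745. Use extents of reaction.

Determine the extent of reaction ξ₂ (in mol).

Conversion of U: U consumed = 0.257 × 354.6 = 91.13 mol = 1ξ₁ + 2ξ₂.
Selectivity: 1ξ₁ / (1ξ₂) = 0.745 → ξ₁ = 0.745 ξ₂.
Substitute: (1·0.745 + 2) ξ₂ = 91.13 → ξ₂ = 33.2 mol, ξ₁ = 24.73 mol.
Outlet amounts (n = n₀ + Σ ν·ξ):
  U: 354.6 − 1(24.73) − 2(33.2) = 263.5
  R: 0 + 1(24.73) = 24.73
  Q: 0 + 1(33.2) = 33.2

ξ₂ = 33.2 mol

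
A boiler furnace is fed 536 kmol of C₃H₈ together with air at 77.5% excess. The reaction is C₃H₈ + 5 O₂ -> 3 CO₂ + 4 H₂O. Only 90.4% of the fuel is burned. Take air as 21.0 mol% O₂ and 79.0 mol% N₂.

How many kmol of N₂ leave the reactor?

17900 kmol

Stoichiometric O₂ = 5 × 536 = 2680 kmol; O₂ fed = 2680 × 1.775 = 4757 kmol.
N₂ fed = 4757 × 79/21 = 17900 kmol.
Fuel reacted = 0.904 × 536 → ξ = 484.5 kmol.
Outlet (n = n₀ + ν ξ):
  C₃H₈: 536 − 1(484.5) = 51.46
  O₂: 4757 − 5(484.5) = 2334
  N₂: 17900 (inert)
  CO₂: 0 + 3(484.5) = 1454
  H₂O: 0 + 4(484.5) = 1938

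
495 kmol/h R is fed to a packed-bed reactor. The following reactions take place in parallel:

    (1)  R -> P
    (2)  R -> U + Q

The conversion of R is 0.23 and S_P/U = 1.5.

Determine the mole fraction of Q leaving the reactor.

Conversion of R: R consumed = 0.23 × 495 = 113.9 kmol/h = 1ξ₁ + 1ξ₂.
Selectivity: 1ξ₁ / (1ξ₂) = 1.5 → ξ₁ = 1.5 ξ₂.
Substitute: (1·1.5 + 1) ξ₂ = 113.9 → ξ₂ = 45.54 kmol/h, ξ₁ = 68.31 kmol/h.
Outlet amounts (n = n₀ + Σ ν·ξ):
  R: 495 − 1(68.31) − 1(45.54) = 381.1
  P: 0 + 1(68.31) = 68.31
  U: 0 + 1(45.54) = 45.54
  Q: 0 + 1(45.54) = 45.54
Total out = 540.5 kmol/h; y_Q = 45.54 / 540.5 = 0.08425.

0.0842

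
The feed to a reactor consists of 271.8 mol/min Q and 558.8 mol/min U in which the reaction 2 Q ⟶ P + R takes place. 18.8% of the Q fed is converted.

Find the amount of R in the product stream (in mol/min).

25.5 mol/min

Q reacted = 0.188 × 271.8 = 51.1 mol/min; ν_Q = −2, so ξ = 51.1/2 = 25.55 mol/min.
Outlet amounts (n = n₀ + ν ξ):
  Q: 271.8 − 2(25.55) = 220.7
  P: 0 + 1(25.55) = 25.55
  R: 0 + 1(25.55) = 25.55
  U: 558.8 (inert)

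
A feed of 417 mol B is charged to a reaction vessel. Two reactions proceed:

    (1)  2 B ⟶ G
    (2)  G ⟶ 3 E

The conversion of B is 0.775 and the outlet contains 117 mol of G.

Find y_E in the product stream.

Conversion of B: B consumed = 2ξ₁ = 0.775 × 417 → ξ₁ = 161.6 mol.
G balance: n_G = 0 + 1ξ₁ − 1ξ₂ = 117 → ξ₂ = (1·161.6 − 117)/1 = 44.59 mol.
Outlet amounts (n = n₀ + Σ ν·ξ):
  B: 417 − 2(161.6) = 93.82
  G: 0 + 1(161.6) − 1(44.59) = 117
  E: 0 + 3(44.59) = 133.8
Total out = 344.6 mol; y_E = 133.8 / 344.6 = 0.3882.

0.388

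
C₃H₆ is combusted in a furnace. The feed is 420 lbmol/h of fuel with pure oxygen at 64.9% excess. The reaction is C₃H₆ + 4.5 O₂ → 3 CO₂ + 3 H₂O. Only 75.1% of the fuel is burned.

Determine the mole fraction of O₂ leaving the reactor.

0.459

Stoichiometric O₂ = 4.5 × 420 = 1890 lbmol/h; O₂ fed = 1890 × 1.649 = 3117 lbmol/h.
Fuel reacted = 0.751 × 420 → ξ = 315.4 lbmol/h.
Outlet (n = n₀ + ν ξ):
  C₃H₆: 420 − 1(315.4) = 104.6
  O₂: 3117 − 4.5(315.4) = 1697
  CO₂: 0 + 3(315.4) = 946.3
  H₂O: 0 + 3(315.4) = 946.3
Total out = 3694 lbmol/h; y_O₂ = 1697 / 3694 = 0.4594.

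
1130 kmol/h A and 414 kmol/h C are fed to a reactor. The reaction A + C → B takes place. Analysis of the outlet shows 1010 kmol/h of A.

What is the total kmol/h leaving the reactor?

For A: n = n₀ − 1ξ → 1010 = 1130 − 1ξ, giving ξ = 120 kmol/h.
Outlet amounts (n = n₀ + ν ξ):
  A: 1130 − 1(120) = 1010
  C: 414 − 1(120) = 294
  B: 0 + 1(120) = 120
Total out = 1010 + 294 + 120 = 1424 kmol/h.

1420 kmol/h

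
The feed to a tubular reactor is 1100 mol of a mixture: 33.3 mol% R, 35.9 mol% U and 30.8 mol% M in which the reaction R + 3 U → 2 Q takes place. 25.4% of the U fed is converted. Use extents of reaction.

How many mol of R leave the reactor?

333 mol

U reacted = 0.254 × 394.9 = 100.3 mol; ν_U = −3, so ξ = 100.3/3 = 33.43 mol.
Outlet amounts (n = n₀ + ν ξ):
  R: 366.3 − 1(33.43) = 332.9
  U: 394.9 − 3(33.43) = 294.6
  Q: 0 + 2(33.43) = 66.87
  M: 338.8 (inert)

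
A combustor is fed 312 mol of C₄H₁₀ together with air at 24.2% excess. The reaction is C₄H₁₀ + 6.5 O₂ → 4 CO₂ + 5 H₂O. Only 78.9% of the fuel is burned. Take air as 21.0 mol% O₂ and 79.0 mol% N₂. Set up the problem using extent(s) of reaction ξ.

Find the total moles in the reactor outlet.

12700 mol

Stoichiometric O₂ = 6.5 × 312 = 2028 mol; O₂ fed = 2028 × 1.242 = 2519 mol.
N₂ fed = 2519 × 79/21 = 9475 mol.
Fuel reacted = 0.789 × 312 → ξ = 246.2 mol.
Outlet (n = n₀ + ν ξ):
  C₄H₁₀: 312 − 1(246.2) = 65.83
  O₂: 2519 − 6.5(246.2) = 918.7
  N₂: 9475 (inert)
  CO₂: 0 + 4(246.2) = 984.7
  H₂O: 0 + 5(246.2) = 1231
Total out = 65.83 + 918.7 + 9475 + 984.7 + 1231 = 12680 mol.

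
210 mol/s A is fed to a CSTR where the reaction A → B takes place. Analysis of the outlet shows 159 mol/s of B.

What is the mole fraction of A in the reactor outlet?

0.243

For B: n = n₀ + 1ξ → 159 = 0 + 1ξ, giving ξ = 159 mol/s.
Outlet amounts (n = n₀ + ν ξ):
  A: 210 − 1(159) = 51
  B: 0 + 1(159) = 159
Total out = 210 mol/s; y_A = 51 / 210 = 0.2429.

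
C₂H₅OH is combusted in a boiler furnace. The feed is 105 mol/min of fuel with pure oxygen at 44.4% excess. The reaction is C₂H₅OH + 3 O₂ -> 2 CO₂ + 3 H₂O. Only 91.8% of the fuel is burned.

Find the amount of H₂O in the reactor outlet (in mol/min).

Stoichiometric O₂ = 3 × 105 = 315 mol/min; O₂ fed = 315 × 1.444 = 454.9 mol/min.
Fuel reacted = 0.918 × 105 → ξ = 96.39 mol/min.
Outlet (n = n₀ + ν ξ):
  C₂H₅OH: 105 − 1(96.39) = 8.61
  O₂: 454.9 − 3(96.39) = 165.7
  CO₂: 0 + 2(96.39) = 192.8
  H₂O: 0 + 3(96.39) = 289.2

289 mol/min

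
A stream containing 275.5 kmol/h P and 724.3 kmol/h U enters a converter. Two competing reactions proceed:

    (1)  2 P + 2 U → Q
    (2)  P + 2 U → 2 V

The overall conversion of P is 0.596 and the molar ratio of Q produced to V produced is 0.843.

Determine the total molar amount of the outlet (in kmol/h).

772 kmol/h

Conversion of P: P consumed = 0.596 × 275.5 = 164.2 kmol/h = 2ξ₁ + 1ξ₂.
Selectivity: 1ξ₁ / (2ξ₂) = 0.843 → ξ₁ = 1.686 ξ₂.
Substitute: (2·1.686 + 1) ξ₂ = 164.2 → ξ₂ = 37.56 kmol/h, ξ₁ = 63.32 kmol/h.
Outlet amounts (n = n₀ + Σ ν·ξ):
  P: 275.5 − 2(63.32) − 1(37.56) = 111.3
  U: 724.3 − 2(63.32) − 2(37.56) = 522.5
  Q: 0 + 1(63.32) = 63.32
  V: 0 + 2(37.56) = 75.11
Total out = 111.3 + 522.5 + 63.32 + 75.11 = 772.3 kmol/h.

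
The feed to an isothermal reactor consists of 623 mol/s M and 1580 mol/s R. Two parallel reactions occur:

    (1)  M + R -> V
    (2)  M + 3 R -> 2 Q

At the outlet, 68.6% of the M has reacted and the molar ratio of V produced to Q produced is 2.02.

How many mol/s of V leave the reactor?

Conversion of M: M consumed = 0.686 × 623 = 427.4 mol/s = 1ξ₁ + 1ξ₂.
Selectivity: 1ξ₁ / (2ξ₂) = 2.02 → ξ₁ = 4.04 ξ₂.
Substitute: (1·4.04 + 1) ξ₂ = 427.4 → ξ₂ = 84.8 mol/s, ξ₁ = 342.6 mol/s.
Outlet amounts (n = n₀ + Σ ν·ξ):
  M: 623 − 1(342.6) − 1(84.8) = 195.6
  R: 1580 − 1(342.6) − 3(84.8) = 983
  V: 0 + 1(342.6) = 342.6
  Q: 0 + 2(84.8) = 169.6

343 mol/s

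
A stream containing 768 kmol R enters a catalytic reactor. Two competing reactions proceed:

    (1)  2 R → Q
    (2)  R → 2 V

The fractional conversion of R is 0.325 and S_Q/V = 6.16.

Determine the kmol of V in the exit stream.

19.5 kmol

Conversion of R: R consumed = 0.325 × 768 = 249.6 kmol = 2ξ₁ + 1ξ₂.
Selectivity: 1ξ₁ / (2ξ₂) = 6.16 → ξ₁ = 12.32 ξ₂.
Substitute: (2·12.32 + 1) ξ₂ = 249.6 → ξ₂ = 9.735 kmol, ξ₁ = 119.9 kmol.
Outlet amounts (n = n₀ + Σ ν·ξ):
  R: 768 − 2(119.9) − 1(9.735) = 518.4
  Q: 0 + 1(119.9) = 119.9
  V: 0 + 2(9.735) = 19.47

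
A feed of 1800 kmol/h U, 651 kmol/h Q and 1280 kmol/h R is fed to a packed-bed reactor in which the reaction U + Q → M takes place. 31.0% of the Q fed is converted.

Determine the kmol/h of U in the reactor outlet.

1600 kmol/h

Q reacted = 0.31 × 651 = 201.8 kmol/h; ν_Q = −1, so ξ = 201.8/1 = 201.8 kmol/h.
Outlet amounts (n = n₀ + ν ξ):
  U: 1800 − 1(201.8) = 1598
  Q: 651 − 1(201.8) = 449.2
  M: 0 + 1(201.8) = 201.8
  R: 1280 (inert)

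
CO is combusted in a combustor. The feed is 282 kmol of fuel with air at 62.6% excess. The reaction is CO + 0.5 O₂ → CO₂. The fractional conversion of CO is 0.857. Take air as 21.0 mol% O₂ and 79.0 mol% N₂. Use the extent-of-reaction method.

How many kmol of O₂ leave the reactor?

108 kmol

Stoichiometric O₂ = 0.5 × 282 = 141 kmol; O₂ fed = 141 × 1.626 = 229.3 kmol.
N₂ fed = 229.3 × 79/21 = 862.5 kmol.
Fuel reacted = 0.857 × 282 → ξ = 241.7 kmol.
Outlet (n = n₀ + ν ξ):
  CO: 282 − 1(241.7) = 40.33
  O₂: 229.3 − 0.5(241.7) = 108.4
  N₂: 862.5 (inert)
  CO₂: 0 + 1(241.7) = 241.7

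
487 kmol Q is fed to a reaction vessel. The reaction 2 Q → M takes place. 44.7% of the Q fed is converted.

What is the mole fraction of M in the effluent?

Q reacted = 0.447 × 487 = 217.7 kmol; ν_Q = −2, so ξ = 217.7/2 = 108.8 kmol.
Outlet amounts (n = n₀ + ν ξ):
  Q: 487 − 2(108.8) = 269.3
  M: 0 + 1(108.8) = 108.8
Total out = 378.2 kmol; y_M = 108.8 / 378.2 = 0.2878.

0.288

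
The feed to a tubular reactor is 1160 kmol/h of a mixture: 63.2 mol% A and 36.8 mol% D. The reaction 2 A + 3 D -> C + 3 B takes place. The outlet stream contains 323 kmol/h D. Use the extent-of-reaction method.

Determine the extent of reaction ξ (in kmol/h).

For D: n = n₀ − 3ξ → 323 = 426.9 − 3ξ, giving ξ = 34.63 kmol/h.
Outlet amounts (n = n₀ + ν ξ):
  A: 733.1 − 2(34.63) = 663.9
  D: 426.9 − 3(34.63) = 323
  C: 0 + 1(34.63) = 34.63
  B: 0 + 3(34.63) = 103.9

ξ = 34.6 kmol/h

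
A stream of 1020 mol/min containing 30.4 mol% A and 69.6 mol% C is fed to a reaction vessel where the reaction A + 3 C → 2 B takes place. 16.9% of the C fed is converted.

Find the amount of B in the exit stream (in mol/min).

80 mol/min

C reacted = 0.169 × 709.9 = 120 mol/min; ν_C = −3, so ξ = 120/3 = 39.99 mol/min.
Outlet amounts (n = n₀ + ν ξ):
  A: 310.1 − 1(39.99) = 270.1
  C: 709.9 − 3(39.99) = 589.9
  B: 0 + 2(39.99) = 79.98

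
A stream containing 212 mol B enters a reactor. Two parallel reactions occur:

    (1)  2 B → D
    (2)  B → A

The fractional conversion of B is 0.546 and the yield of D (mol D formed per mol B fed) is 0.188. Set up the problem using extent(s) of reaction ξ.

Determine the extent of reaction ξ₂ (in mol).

Yield of D: 1ξ₁ / 212 = 0.188 → ξ₁ = 39.86 mol.
Conversion of B: 2ξ₁ + 1ξ₂ = 0.546 × 212 = 115.8 → ξ₂ = 36.04 mol.
Outlet amounts (n = n₀ + Σ ν·ξ):
  B: 212 − 2(39.86) − 1(36.04) = 96.25
  D: 0 + 1(39.86) = 39.86
  A: 0 + 1(36.04) = 36.04

ξ₂ = 36 mol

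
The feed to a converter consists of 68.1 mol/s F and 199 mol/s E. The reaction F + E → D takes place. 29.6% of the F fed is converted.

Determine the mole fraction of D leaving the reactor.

0.0816

F reacted = 0.296 × 68.1 = 20.16 mol/s; ν_F = −1, so ξ = 20.16/1 = 20.16 mol/s.
Outlet amounts (n = n₀ + ν ξ):
  F: 68.1 − 1(20.16) = 47.94
  E: 199 − 1(20.16) = 178.8
  D: 0 + 1(20.16) = 20.16
Total out = 246.9 mol/s; y_D = 20.16 / 246.9 = 0.08163.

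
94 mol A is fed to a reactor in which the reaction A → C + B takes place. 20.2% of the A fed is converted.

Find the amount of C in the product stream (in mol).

19 mol

A reacted = 0.202 × 94 = 18.99 mol; ν_A = −1, so ξ = 18.99/1 = 18.99 mol.
Outlet amounts (n = n₀ + ν ξ):
  A: 94 − 1(18.99) = 75.01
  C: 0 + 1(18.99) = 18.99
  B: 0 + 1(18.99) = 18.99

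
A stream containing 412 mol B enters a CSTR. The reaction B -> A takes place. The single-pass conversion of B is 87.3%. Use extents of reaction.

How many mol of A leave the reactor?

360 mol

B reacted = 0.873 × 412 = 359.7 mol; ν_B = −1, so ξ = 359.7/1 = 359.7 mol.
Outlet amounts (n = n₀ + ν ξ):
  B: 412 − 1(359.7) = 52.32
  A: 0 + 1(359.7) = 359.7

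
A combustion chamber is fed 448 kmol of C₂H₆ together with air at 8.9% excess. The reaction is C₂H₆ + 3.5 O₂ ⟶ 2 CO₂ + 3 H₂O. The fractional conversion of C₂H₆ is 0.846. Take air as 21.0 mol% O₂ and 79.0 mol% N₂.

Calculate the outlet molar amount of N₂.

6420 kmol

Stoichiometric O₂ = 3.5 × 448 = 1568 kmol; O₂ fed = 1568 × 1.089 = 1708 kmol.
N₂ fed = 1708 × 79/21 = 6424 kmol.
Fuel reacted = 0.846 × 448 → ξ = 379 kmol.
Outlet (n = n₀ + ν ξ):
  C₂H₆: 448 − 1(379) = 68.99
  O₂: 1708 − 3.5(379) = 381
  N₂: 6424 (inert)
  CO₂: 0 + 2(379) = 758
  H₂O: 0 + 3(379) = 1137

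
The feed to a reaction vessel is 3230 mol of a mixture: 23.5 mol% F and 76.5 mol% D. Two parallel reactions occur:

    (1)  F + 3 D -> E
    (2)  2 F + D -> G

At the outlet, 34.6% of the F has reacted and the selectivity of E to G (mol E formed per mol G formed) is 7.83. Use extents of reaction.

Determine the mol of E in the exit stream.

Conversion of F: F consumed = 0.346 × 759 = 262.6 mol = 1ξ₁ + 2ξ₂.
Selectivity: 1ξ₁ / (1ξ₂) = 7.83 → ξ₁ = 7.83 ξ₂.
Substitute: (1·7.83 + 2) ξ₂ = 262.6 → ξ₂ = 26.72 mol, ξ₁ = 209.2 mol.
Outlet amounts (n = n₀ + Σ ν·ξ):
  F: 759 − 1(209.2) − 2(26.72) = 496.4
  D: 2471 − 3(209.2) − 1(26.72) = 1817
  E: 0 + 1(209.2) = 209.2
  G: 0 + 1(26.72) = 26.72

209 mol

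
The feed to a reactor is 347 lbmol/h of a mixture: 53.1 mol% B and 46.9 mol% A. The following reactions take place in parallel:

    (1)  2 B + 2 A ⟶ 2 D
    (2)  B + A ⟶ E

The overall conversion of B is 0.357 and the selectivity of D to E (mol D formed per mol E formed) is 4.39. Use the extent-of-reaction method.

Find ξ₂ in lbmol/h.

ξ₂ = 12.2 lbmol/h

Conversion of B: B consumed = 0.357 × 184.3 = 65.78 lbmol/h = 2ξ₁ + 1ξ₂.
Selectivity: 2ξ₁ / (1ξ₂) = 4.39 → ξ₁ = 2.195 ξ₂.
Substitute: (2·2.195 + 1) ξ₂ = 65.78 → ξ₂ = 12.2 lbmol/h, ξ₁ = 26.79 lbmol/h.
Outlet amounts (n = n₀ + Σ ν·ξ):
  B: 184.3 − 2(26.79) − 1(12.2) = 118.5
  A: 162.7 − 2(26.79) − 1(12.2) = 96.96
  D: 0 + 2(26.79) = 53.58
  E: 0 + 1(12.2) = 12.2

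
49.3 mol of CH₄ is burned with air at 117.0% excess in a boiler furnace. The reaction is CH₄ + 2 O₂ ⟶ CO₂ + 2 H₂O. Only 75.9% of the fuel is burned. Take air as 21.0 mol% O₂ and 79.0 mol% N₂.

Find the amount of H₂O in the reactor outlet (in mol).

74.8 mol

Stoichiometric O₂ = 2 × 49.3 = 98.6 mol; O₂ fed = 98.6 × 2.170 = 214 mol.
N₂ fed = 214 × 79/21 = 804.9 mol.
Fuel reacted = 0.759 × 49.3 → ξ = 37.42 mol.
Outlet (n = n₀ + ν ξ):
  CH₄: 49.3 − 1(37.42) = 11.88
  O₂: 214 − 2(37.42) = 139.1
  N₂: 804.9 (inert)
  CO₂: 0 + 1(37.42) = 37.42
  H₂O: 0 + 2(37.42) = 74.84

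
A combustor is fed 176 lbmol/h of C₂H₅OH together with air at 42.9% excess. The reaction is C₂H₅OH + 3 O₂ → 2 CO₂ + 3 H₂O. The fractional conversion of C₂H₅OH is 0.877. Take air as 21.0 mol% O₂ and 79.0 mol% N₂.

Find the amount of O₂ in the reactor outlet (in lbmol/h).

Stoichiometric O₂ = 3 × 176 = 528 lbmol/h; O₂ fed = 528 × 1.429 = 754.5 lbmol/h.
N₂ fed = 754.5 × 79/21 = 2838 lbmol/h.
Fuel reacted = 0.877 × 176 → ξ = 154.4 lbmol/h.
Outlet (n = n₀ + ν ξ):
  C₂H₅OH: 176 − 1(154.4) = 21.65
  O₂: 754.5 − 3(154.4) = 291.5
  N₂: 2838 (inert)
  CO₂: 0 + 2(154.4) = 308.7
  H₂O: 0 + 3(154.4) = 463.1

291 lbmol/h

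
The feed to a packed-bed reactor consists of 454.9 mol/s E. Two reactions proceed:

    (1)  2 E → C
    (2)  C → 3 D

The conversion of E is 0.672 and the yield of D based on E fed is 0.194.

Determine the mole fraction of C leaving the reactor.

0.342

Conversion of E: E consumed = 2ξ₁ = 0.672 × 454.9 → ξ₁ = 152.8 mol/s.
Yield of D: 3ξ₂ / 454.9 = 0.194 → ξ₂ = 29.42 mol/s.
Outlet amounts (n = n₀ + Σ ν·ξ):
  E: 454.9 − 2(152.8) = 149.2
  C: 0 + 1(152.8) − 1(29.42) = 123.4
  D: 0 + 3(29.42) = 88.25
Total out = 360.9 mol/s; y_C = 123.4 / 360.9 = 0.342.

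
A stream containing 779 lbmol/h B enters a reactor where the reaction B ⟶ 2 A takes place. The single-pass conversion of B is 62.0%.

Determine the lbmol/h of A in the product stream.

B reacted = 0.62 × 779 = 483 lbmol/h; ν_B = −1, so ξ = 483/1 = 483 lbmol/h.
Outlet amounts (n = n₀ + ν ξ):
  B: 779 − 1(483) = 296
  A: 0 + 2(483) = 966

966 lbmol/h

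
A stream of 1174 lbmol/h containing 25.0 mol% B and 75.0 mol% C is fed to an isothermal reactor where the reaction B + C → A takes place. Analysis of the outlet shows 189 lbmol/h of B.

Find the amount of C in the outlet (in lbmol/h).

For B: n = n₀ − 1ξ → 189 = 293.5 − 1ξ, giving ξ = 104.5 lbmol/h.
Outlet amounts (n = n₀ + ν ξ):
  B: 293.5 − 1(104.5) = 189
  C: 880.5 − 1(104.5) = 776
  A: 0 + 1(104.5) = 104.5

776 lbmol/h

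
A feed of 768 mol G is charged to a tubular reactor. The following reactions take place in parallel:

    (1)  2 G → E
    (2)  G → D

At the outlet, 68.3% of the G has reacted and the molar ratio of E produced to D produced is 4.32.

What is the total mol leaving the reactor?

Conversion of G: G consumed = 0.683 × 768 = 524.5 mol = 2ξ₁ + 1ξ₂.
Selectivity: 1ξ₁ / (1ξ₂) = 4.32 → ξ₁ = 4.32 ξ₂.
Substitute: (2·4.32 + 1) ξ₂ = 524.5 → ξ₂ = 54.41 mol, ξ₁ = 235.1 mol.
Outlet amounts (n = n₀ + Σ ν·ξ):
  G: 768 − 2(235.1) − 1(54.41) = 243.5
  E: 0 + 1(235.1) = 235.1
  D: 0 + 1(54.41) = 54.41
Total out = 243.5 + 235.1 + 54.41 = 532.9 mol.

533 mol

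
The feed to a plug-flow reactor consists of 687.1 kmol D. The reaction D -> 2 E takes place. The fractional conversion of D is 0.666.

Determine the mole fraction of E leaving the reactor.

D reacted = 0.666 × 687.1 = 457.6 kmol; ν_D = −1, so ξ = 457.6/1 = 457.6 kmol.
Outlet amounts (n = n₀ + ν ξ):
  D: 687.1 − 1(457.6) = 229.5
  E: 0 + 2(457.6) = 915.2
Total out = 1145 kmol; y_E = 915.2 / 1145 = 0.7995.

0.8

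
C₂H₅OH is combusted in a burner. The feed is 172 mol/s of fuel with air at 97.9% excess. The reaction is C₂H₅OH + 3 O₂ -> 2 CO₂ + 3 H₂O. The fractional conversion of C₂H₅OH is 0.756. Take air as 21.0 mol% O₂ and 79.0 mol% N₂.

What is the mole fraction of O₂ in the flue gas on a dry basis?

0.132

Stoichiometric O₂ = 3 × 172 = 516 mol/s; O₂ fed = 516 × 1.979 = 1021 mol/s.
N₂ fed = 1021 × 79/21 = 3842 mol/s.
Fuel reacted = 0.756 × 172 → ξ = 130 mol/s.
Outlet (n = n₀ + ν ξ):
  C₂H₅OH: 172 − 1(130) = 41.97
  O₂: 1021 − 3(130) = 631.1
  N₂: 3842 (inert)
  CO₂: 0 + 2(130) = 260.1
  H₂O: 0 + 3(130) = 390.1
Dry total = 4775 mol/s; y_O₂ (dry) = 631.1 / 4775 = 0.1322.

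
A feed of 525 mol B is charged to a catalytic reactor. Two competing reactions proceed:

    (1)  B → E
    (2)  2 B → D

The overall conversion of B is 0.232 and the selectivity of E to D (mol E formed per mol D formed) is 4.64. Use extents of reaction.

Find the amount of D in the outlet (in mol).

18.3 mol

Conversion of B: B consumed = 0.232 × 525 = 121.8 mol = 1ξ₁ + 2ξ₂.
Selectivity: 1ξ₁ / (1ξ₂) = 4.64 → ξ₁ = 4.64 ξ₂.
Substitute: (1·4.64 + 2) ξ₂ = 121.8 → ξ₂ = 18.34 mol, ξ₁ = 85.11 mol.
Outlet amounts (n = n₀ + Σ ν·ξ):
  B: 525 − 1(85.11) − 2(18.34) = 403.2
  E: 0 + 1(85.11) = 85.11
  D: 0 + 1(18.34) = 18.34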